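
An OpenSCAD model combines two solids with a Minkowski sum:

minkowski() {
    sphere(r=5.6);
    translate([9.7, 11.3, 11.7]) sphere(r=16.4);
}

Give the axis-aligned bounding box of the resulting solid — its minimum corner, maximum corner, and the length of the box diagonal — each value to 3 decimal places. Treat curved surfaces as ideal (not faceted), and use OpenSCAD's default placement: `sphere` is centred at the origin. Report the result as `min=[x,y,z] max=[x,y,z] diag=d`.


A = translate([9.7, 11.3, 11.7]) sphere(r=16.4) → bbox [-6.7,-5.1,-4.7] .. [26.1,27.7,28.1]
B = sphere(r=5.6) → bbox [-5.6,-5.6,-5.6] .. [5.6,5.6,5.6]
lo = A.lo+B.lo = [-6.7-5.6, -5.1-5.6, -4.7-5.6] = [-12.300,-10.700,-10.300]
hi = A.hi+B.hi = [26.1+5.6, 27.7+5.6, 28.1+5.6] = [31.700,33.300,33.700]
diag = √(44²+44²+44²) = √5808 = 76.210

min=[-12.300,-10.700,-10.300] max=[31.700,33.300,33.700] diag=76.210


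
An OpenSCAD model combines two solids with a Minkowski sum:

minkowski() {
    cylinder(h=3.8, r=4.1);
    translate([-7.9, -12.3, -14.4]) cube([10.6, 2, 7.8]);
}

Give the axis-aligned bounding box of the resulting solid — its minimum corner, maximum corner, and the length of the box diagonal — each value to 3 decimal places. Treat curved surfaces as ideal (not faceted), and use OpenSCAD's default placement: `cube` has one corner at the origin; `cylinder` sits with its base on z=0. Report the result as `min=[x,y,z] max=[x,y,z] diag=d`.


A = translate([-7.9, -12.3, -14.4]) cube([10.6, 2, 7.8]) → bbox [-7.9,-12.3,-14.4] .. [2.7,-10.3,-6.6]
B = cylinder(h=3.8, r=4.1) → bbox [-4.1,-4.1,0] .. [4.1,4.1,3.8]
lo = A.lo+B.lo = [-7.9-4.1, -12.3-4.1, -14.4+0] = [-12.000,-16.400,-14.400]
hi = A.hi+B.hi = [2.7+4.1, -10.3+4.1, -6.6+3.8] = [6.800,-6.200,-2.800]
diag = √(18.8²+10.2²+11.6²) = √592.04 = 24.332

min=[-12.000,-16.400,-14.400] max=[6.800,-6.200,-2.800] diag=24.332


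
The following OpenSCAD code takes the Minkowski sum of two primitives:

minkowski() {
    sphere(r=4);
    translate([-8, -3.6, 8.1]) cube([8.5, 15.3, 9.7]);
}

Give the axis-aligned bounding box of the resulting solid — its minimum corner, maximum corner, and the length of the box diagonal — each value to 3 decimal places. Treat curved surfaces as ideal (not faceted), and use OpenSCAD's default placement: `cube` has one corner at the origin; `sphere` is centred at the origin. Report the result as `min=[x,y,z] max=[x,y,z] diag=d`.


A = translate([-8, -3.6, 8.1]) cube([8.5, 15.3, 9.7]) → bbox [-8,-3.6,8.1] .. [0.5,11.7,17.8]
B = sphere(r=4) → bbox [-4,-4,-4] .. [4,4,4]
lo = A.lo+B.lo = [-8-4, -3.6-4, 8.1-4] = [-12.000,-7.600,4.100]
hi = A.hi+B.hi = [0.5+4, 11.7+4, 17.8+4] = [4.500,15.700,21.800]
diag = √(16.5²+23.3²+17.7²) = √1128.43 = 33.592

min=[-12.000,-7.600,4.100] max=[4.500,15.700,21.800] diag=33.592


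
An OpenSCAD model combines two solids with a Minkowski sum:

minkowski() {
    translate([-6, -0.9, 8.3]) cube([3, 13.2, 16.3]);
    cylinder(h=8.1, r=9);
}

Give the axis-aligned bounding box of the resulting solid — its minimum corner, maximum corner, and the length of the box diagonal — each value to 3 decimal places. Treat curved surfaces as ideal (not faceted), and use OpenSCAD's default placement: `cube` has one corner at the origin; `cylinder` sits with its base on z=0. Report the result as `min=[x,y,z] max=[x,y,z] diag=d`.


min=[-15.000,-9.900,8.300] max=[6.000,21.300,32.700] diag=44.831

A = translate([-6, -0.9, 8.3]) cube([3, 13.2, 16.3]) → bbox [-6,-0.9,8.3] .. [-3,12.3,24.6]
B = cylinder(h=8.1, r=9) → bbox [-9,-9,0] .. [9,9,8.1]
lo = A.lo+B.lo = [-6-9, -0.9-9, 8.3+0] = [-15.000,-9.900,8.300]
hi = A.hi+B.hi = [-3+9, 12.3+9, 24.6+8.1] = [6.000,21.300,32.700]
diag = √(21²+31.2²+24.4²) = √2009.8 = 44.831


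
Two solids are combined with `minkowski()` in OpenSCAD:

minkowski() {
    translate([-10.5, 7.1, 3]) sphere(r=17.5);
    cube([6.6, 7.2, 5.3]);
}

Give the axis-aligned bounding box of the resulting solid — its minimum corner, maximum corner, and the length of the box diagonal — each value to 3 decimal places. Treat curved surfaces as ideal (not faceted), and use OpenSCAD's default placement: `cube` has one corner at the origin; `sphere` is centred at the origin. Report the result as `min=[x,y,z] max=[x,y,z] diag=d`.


min=[-28.000,-10.400,-14.500] max=[13.600,31.800,25.800] diag=71.662

A = translate([-10.5, 7.1, 3]) sphere(r=17.5) → bbox [-28,-10.4,-14.5] .. [7,24.6,20.5]
B = cube([6.6, 7.2, 5.3]) → bbox [0,0,0] .. [6.6,7.2,5.3]
lo = A.lo+B.lo = [-28+0, -10.4+0, -14.5+0] = [-28.000,-10.400,-14.500]
hi = A.hi+B.hi = [7+6.6, 24.6+7.2, 20.5+5.3] = [13.600,31.800,25.800]
diag = √(41.6²+42.2²+40.3²) = √5135.49 = 71.662


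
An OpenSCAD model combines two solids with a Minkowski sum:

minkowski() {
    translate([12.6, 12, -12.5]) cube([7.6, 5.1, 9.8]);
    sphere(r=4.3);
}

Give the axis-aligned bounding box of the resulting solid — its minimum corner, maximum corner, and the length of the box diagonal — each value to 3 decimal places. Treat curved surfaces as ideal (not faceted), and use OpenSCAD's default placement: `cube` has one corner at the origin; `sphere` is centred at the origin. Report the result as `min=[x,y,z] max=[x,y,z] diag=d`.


A = translate([12.6, 12, -12.5]) cube([7.6, 5.1, 9.8]) → bbox [12.6,12,-12.5] .. [20.2,17.1,-2.7]
B = sphere(r=4.3) → bbox [-4.3,-4.3,-4.3] .. [4.3,4.3,4.3]
lo = A.lo+B.lo = [12.6-4.3, 12-4.3, -12.5-4.3] = [8.300,7.700,-16.800]
hi = A.hi+B.hi = [20.2+4.3, 17.1+4.3, -2.7+4.3] = [24.500,21.400,1.600]
diag = √(16.2²+13.7²+18.4²) = √788.69 = 28.084

min=[8.300,7.700,-16.800] max=[24.500,21.400,1.600] diag=28.084


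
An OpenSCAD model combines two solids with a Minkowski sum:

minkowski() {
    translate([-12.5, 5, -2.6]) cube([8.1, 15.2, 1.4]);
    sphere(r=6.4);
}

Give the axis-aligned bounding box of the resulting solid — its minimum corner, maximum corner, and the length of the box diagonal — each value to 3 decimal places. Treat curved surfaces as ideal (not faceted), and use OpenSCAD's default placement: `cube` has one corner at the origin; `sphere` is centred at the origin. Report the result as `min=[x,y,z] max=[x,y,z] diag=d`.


A = translate([-12.5, 5, -2.6]) cube([8.1, 15.2, 1.4]) → bbox [-12.5,5,-2.6] .. [-4.4,20.2,-1.2]
B = sphere(r=6.4) → bbox [-6.4,-6.4,-6.4] .. [6.4,6.4,6.4]
lo = A.lo+B.lo = [-12.5-6.4, 5-6.4, -2.6-6.4] = [-18.900,-1.400,-9.000]
hi = A.hi+B.hi = [-4.4+6.4, 20.2+6.4, -1.2+6.4] = [2.000,26.600,5.200]
diag = √(20.9²+28²+14.2²) = √1422.45 = 37.715

min=[-18.900,-1.400,-9.000] max=[2.000,26.600,5.200] diag=37.715


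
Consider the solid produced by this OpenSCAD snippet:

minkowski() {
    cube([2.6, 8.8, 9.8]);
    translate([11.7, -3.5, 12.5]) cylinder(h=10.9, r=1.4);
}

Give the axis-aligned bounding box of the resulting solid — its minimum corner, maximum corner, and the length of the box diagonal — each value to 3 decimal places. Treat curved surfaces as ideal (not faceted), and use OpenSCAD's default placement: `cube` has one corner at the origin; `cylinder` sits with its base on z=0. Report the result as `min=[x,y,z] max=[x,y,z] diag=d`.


min=[10.300,-4.900,12.500] max=[15.700,6.700,33.200] diag=24.335

A = translate([11.7, -3.5, 12.5]) cylinder(h=10.9, r=1.4) → bbox [10.3,-4.9,12.5] .. [13.1,-2.1,23.4]
B = cube([2.6, 8.8, 9.8]) → bbox [0,0,0] .. [2.6,8.8,9.8]
lo = A.lo+B.lo = [10.3+0, -4.9+0, 12.5+0] = [10.300,-4.900,12.500]
hi = A.hi+B.hi = [13.1+2.6, -2.1+8.8, 23.4+9.8] = [15.700,6.700,33.200]
diag = √(5.4²+11.6²+20.7²) = √592.21 = 24.335


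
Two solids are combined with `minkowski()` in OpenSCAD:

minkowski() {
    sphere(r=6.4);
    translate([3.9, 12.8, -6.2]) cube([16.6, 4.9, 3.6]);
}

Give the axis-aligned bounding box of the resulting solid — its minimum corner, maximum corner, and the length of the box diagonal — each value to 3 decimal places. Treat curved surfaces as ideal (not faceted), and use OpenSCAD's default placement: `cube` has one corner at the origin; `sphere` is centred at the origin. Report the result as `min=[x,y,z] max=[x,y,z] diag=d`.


min=[-2.500,6.400,-12.600] max=[26.900,24.100,3.800] diag=38.034

A = translate([3.9, 12.8, -6.2]) cube([16.6, 4.9, 3.6]) → bbox [3.9,12.8,-6.2] .. [20.5,17.7,-2.6]
B = sphere(r=6.4) → bbox [-6.4,-6.4,-6.4] .. [6.4,6.4,6.4]
lo = A.lo+B.lo = [3.9-6.4, 12.8-6.4, -6.2-6.4] = [-2.500,6.400,-12.600]
hi = A.hi+B.hi = [20.5+6.4, 17.7+6.4, -2.6+6.4] = [26.900,24.100,3.800]
diag = √(29.4²+17.7²+16.4²) = √1446.61 = 38.034


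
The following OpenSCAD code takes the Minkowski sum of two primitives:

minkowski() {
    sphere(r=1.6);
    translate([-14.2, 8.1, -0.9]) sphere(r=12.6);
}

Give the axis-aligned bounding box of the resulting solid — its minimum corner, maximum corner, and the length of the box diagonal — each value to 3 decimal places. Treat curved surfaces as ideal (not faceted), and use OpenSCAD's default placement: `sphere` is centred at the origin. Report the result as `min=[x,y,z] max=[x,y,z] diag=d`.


A = translate([-14.2, 8.1, -0.9]) sphere(r=12.6) → bbox [-26.8,-4.5,-13.5] .. [-1.6,20.7,11.7]
B = sphere(r=1.6) → bbox [-1.6,-1.6,-1.6] .. [1.6,1.6,1.6]
lo = A.lo+B.lo = [-26.8-1.6, -4.5-1.6, -13.5-1.6] = [-28.400,-6.100,-15.100]
hi = A.hi+B.hi = [-1.6+1.6, 20.7+1.6, 11.7+1.6] = [0.000,22.300,13.300]
diag = √(28.4²+28.4²+28.4²) = √2419.68 = 49.190

min=[-28.400,-6.100,-15.100] max=[0.000,22.300,13.300] diag=49.190


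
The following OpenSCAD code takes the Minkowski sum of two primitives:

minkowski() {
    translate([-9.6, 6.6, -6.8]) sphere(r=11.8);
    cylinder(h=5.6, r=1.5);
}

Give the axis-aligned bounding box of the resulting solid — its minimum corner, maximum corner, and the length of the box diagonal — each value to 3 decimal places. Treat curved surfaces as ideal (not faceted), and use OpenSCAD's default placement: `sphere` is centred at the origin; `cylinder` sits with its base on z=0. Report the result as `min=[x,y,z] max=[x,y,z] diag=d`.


min=[-22.900,-6.700,-18.600] max=[3.700,19.900,10.600] diag=47.621

A = translate([-9.6, 6.6, -6.8]) sphere(r=11.8) → bbox [-21.4,-5.2,-18.6] .. [2.2,18.4,5]
B = cylinder(h=5.6, r=1.5) → bbox [-1.5,-1.5,0] .. [1.5,1.5,5.6]
lo = A.lo+B.lo = [-21.4-1.5, -5.2-1.5, -18.6+0] = [-22.900,-6.700,-18.600]
hi = A.hi+B.hi = [2.2+1.5, 18.4+1.5, 5+5.6] = [3.700,19.900,10.600]
diag = √(26.6²+26.6²+29.2²) = √2267.76 = 47.621


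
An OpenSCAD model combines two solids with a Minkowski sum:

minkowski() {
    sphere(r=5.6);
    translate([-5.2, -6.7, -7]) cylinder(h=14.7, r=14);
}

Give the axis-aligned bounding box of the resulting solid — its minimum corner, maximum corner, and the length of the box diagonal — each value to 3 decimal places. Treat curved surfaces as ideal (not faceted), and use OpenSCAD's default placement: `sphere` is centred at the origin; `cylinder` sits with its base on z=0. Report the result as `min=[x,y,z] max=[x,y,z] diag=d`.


min=[-24.800,-26.300,-12.600] max=[14.400,12.900,13.300] diag=61.189

A = translate([-5.2, -6.7, -7]) cylinder(h=14.7, r=14) → bbox [-19.2,-20.7,-7] .. [8.8,7.3,7.7]
B = sphere(r=5.6) → bbox [-5.6,-5.6,-5.6] .. [5.6,5.6,5.6]
lo = A.lo+B.lo = [-19.2-5.6, -20.7-5.6, -7-5.6] = [-24.800,-26.300,-12.600]
hi = A.hi+B.hi = [8.8+5.6, 7.3+5.6, 7.7+5.6] = [14.400,12.900,13.300]
diag = √(39.2²+39.2²+25.9²) = √3744.09 = 61.189


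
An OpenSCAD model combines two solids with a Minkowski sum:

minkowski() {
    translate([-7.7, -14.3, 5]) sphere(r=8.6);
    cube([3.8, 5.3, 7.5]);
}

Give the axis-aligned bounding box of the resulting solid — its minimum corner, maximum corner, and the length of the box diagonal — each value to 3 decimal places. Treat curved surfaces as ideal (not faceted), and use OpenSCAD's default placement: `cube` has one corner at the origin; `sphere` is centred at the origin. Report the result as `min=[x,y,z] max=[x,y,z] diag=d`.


A = translate([-7.7, -14.3, 5]) sphere(r=8.6) → bbox [-16.3,-22.9,-3.6] .. [0.9,-5.7,13.6]
B = cube([3.8, 5.3, 7.5]) → bbox [0,0,0] .. [3.8,5.3,7.5]
lo = A.lo+B.lo = [-16.3+0, -22.9+0, -3.6+0] = [-16.300,-22.900,-3.600]
hi = A.hi+B.hi = [0.9+3.8, -5.7+5.3, 13.6+7.5] = [4.700,-0.400,21.100]
diag = √(21²+22.5²+24.7²) = √1557.34 = 39.463

min=[-16.300,-22.900,-3.600] max=[4.700,-0.400,21.100] diag=39.463


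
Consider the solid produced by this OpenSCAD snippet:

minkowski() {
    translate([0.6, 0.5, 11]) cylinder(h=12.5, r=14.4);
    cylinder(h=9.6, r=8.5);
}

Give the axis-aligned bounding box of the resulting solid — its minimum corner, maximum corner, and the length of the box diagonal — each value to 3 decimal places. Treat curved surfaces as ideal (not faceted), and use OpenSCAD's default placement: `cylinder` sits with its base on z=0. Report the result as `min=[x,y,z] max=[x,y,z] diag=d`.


A = translate([0.6, 0.5, 11]) cylinder(h=12.5, r=14.4) → bbox [-13.8,-13.9,11] .. [15,14.9,23.5]
B = cylinder(h=9.6, r=8.5) → bbox [-8.5,-8.5,0] .. [8.5,8.5,9.6]
lo = A.lo+B.lo = [-13.8-8.5, -13.9-8.5, 11+0] = [-22.300,-22.400,11.000]
hi = A.hi+B.hi = [15+8.5, 14.9+8.5, 23.5+9.6] = [23.500,23.400,33.100]
diag = √(45.8²+45.8²+22.1²) = √4683.69 = 68.437

min=[-22.300,-22.400,11.000] max=[23.500,23.400,33.100] diag=68.437


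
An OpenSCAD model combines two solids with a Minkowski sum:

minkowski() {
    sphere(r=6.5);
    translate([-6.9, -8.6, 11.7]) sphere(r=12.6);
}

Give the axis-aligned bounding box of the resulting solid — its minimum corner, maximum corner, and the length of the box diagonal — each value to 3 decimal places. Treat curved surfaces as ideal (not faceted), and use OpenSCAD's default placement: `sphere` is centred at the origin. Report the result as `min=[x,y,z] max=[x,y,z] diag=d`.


min=[-26.000,-27.700,-7.400] max=[12.200,10.500,30.800] diag=66.164

A = translate([-6.9, -8.6, 11.7]) sphere(r=12.6) → bbox [-19.5,-21.2,-0.9] .. [5.7,4,24.3]
B = sphere(r=6.5) → bbox [-6.5,-6.5,-6.5] .. [6.5,6.5,6.5]
lo = A.lo+B.lo = [-19.5-6.5, -21.2-6.5, -0.9-6.5] = [-26.000,-27.700,-7.400]
hi = A.hi+B.hi = [5.7+6.5, 4+6.5, 24.3+6.5] = [12.200,10.500,30.800]
diag = √(38.2²+38.2²+38.2²) = √4377.72 = 66.164


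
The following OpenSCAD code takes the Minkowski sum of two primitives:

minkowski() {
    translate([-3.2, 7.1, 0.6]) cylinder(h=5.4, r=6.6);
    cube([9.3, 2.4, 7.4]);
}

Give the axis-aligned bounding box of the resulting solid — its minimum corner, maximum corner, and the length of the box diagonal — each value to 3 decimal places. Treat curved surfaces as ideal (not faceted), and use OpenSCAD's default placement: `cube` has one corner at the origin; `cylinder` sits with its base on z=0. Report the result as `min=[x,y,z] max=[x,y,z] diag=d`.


min=[-9.800,0.500,0.600] max=[12.700,16.100,13.400] diag=30.223

A = translate([-3.2, 7.1, 0.6]) cylinder(h=5.4, r=6.6) → bbox [-9.8,0.5,0.6] .. [3.4,13.7,6]
B = cube([9.3, 2.4, 7.4]) → bbox [0,0,0] .. [9.3,2.4,7.4]
lo = A.lo+B.lo = [-9.8+0, 0.5+0, 0.6+0] = [-9.800,0.500,0.600]
hi = A.hi+B.hi = [3.4+9.3, 13.7+2.4, 6+7.4] = [12.700,16.100,13.400]
diag = √(22.5²+15.6²+12.8²) = √913.45 = 30.223


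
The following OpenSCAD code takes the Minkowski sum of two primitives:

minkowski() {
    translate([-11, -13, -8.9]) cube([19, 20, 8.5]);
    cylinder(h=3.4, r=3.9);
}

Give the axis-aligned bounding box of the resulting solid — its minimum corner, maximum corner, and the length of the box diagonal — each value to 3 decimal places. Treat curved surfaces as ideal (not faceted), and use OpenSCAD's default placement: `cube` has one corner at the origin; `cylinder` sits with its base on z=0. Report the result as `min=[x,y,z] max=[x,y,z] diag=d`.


A = translate([-11, -13, -8.9]) cube([19, 20, 8.5]) → bbox [-11,-13,-8.9] .. [8,7,-0.4]
B = cylinder(h=3.4, r=3.9) → bbox [-3.9,-3.9,0] .. [3.9,3.9,3.4]
lo = A.lo+B.lo = [-11-3.9, -13-3.9, -8.9+0] = [-14.900,-16.900,-8.900]
hi = A.hi+B.hi = [8+3.9, 7+3.9, -0.4+3.4] = [11.900,10.900,3.000]
diag = √(26.8²+27.8²+11.9²) = √1632.69 = 40.407

min=[-14.900,-16.900,-8.900] max=[11.900,10.900,3.000] diag=40.407


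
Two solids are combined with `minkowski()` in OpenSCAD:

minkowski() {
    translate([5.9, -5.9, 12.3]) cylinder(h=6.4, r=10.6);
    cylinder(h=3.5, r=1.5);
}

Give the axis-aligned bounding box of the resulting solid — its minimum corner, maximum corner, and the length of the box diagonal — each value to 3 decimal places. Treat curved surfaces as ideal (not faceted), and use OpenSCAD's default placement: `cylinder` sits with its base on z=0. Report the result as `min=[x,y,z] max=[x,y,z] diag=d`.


A = translate([5.9, -5.9, 12.3]) cylinder(h=6.4, r=10.6) → bbox [-4.7,-16.5,12.3] .. [16.5,4.7,18.7]
B = cylinder(h=3.5, r=1.5) → bbox [-1.5,-1.5,0] .. [1.5,1.5,3.5]
lo = A.lo+B.lo = [-4.7-1.5, -16.5-1.5, 12.3+0] = [-6.200,-18.000,12.300]
hi = A.hi+B.hi = [16.5+1.5, 4.7+1.5, 18.7+3.5] = [18.000,6.200,22.200]
diag = √(24.2²+24.2²+9.9²) = √1269.29 = 35.627

min=[-6.200,-18.000,12.300] max=[18.000,6.200,22.200] diag=35.627


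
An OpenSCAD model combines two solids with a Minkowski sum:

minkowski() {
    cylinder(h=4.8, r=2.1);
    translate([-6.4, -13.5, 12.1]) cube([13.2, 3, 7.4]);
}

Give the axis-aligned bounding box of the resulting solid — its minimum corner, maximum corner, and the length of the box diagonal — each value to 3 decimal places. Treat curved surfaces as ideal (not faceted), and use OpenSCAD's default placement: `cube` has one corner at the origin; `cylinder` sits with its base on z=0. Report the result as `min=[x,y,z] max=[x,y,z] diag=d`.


min=[-8.500,-15.600,12.100] max=[8.900,-8.400,24.300] diag=22.437

A = translate([-6.4, -13.5, 12.1]) cube([13.2, 3, 7.4]) → bbox [-6.4,-13.5,12.1] .. [6.8,-10.5,19.5]
B = cylinder(h=4.8, r=2.1) → bbox [-2.1,-2.1,0] .. [2.1,2.1,4.8]
lo = A.lo+B.lo = [-6.4-2.1, -13.5-2.1, 12.1+0] = [-8.500,-15.600,12.100]
hi = A.hi+B.hi = [6.8+2.1, -10.5+2.1, 19.5+4.8] = [8.900,-8.400,24.300]
diag = √(17.4²+7.2²+12.2²) = √503.44 = 22.437


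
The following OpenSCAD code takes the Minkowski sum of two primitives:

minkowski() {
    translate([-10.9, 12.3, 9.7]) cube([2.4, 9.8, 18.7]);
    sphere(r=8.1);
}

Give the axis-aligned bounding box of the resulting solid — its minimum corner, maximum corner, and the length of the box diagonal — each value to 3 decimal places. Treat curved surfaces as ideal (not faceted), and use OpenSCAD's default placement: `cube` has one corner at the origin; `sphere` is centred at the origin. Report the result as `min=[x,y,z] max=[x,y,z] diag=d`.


A = translate([-10.9, 12.3, 9.7]) cube([2.4, 9.8, 18.7]) → bbox [-10.9,12.3,9.7] .. [-8.5,22.1,28.4]
B = sphere(r=8.1) → bbox [-8.1,-8.1,-8.1] .. [8.1,8.1,8.1]
lo = A.lo+B.lo = [-10.9-8.1, 12.3-8.1, 9.7-8.1] = [-19.000,4.200,1.600]
hi = A.hi+B.hi = [-8.5+8.1, 22.1+8.1, 28.4+8.1] = [-0.400,30.200,36.500]
diag = √(18.6²+26²+34.9²) = √2239.97 = 47.328

min=[-19.000,4.200,1.600] max=[-0.400,30.200,36.500] diag=47.328


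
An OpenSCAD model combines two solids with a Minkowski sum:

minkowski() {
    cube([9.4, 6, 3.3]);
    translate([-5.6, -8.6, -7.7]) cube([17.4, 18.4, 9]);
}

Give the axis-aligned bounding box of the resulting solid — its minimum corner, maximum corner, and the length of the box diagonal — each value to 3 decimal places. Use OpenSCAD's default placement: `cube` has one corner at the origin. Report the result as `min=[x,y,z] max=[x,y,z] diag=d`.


A = translate([-5.6, -8.6, -7.7]) cube([17.4, 18.4, 9]) → bbox [-5.6,-8.6,-7.7] .. [11.8,9.8,1.3]
B = cube([9.4, 6, 3.3]) → bbox [0,0,0] .. [9.4,6,3.3]
lo = A.lo+B.lo = [-5.6+0, -8.6+0, -7.7+0] = [-5.600,-8.600,-7.700]
hi = A.hi+B.hi = [11.8+9.4, 9.8+6, 1.3+3.3] = [21.200,15.800,4.600]
diag = √(26.8²+24.4²+12.3²) = √1464.89 = 38.274

min=[-5.600,-8.600,-7.700] max=[21.200,15.800,4.600] diag=38.274


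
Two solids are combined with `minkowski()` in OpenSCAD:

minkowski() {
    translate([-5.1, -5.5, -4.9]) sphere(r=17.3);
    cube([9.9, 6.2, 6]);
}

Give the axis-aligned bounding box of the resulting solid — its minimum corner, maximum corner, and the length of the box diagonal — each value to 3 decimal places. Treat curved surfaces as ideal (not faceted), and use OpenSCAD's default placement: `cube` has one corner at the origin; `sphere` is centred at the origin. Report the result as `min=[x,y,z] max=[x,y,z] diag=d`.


A = translate([-5.1, -5.5, -4.9]) sphere(r=17.3) → bbox [-22.4,-22.8,-22.2] .. [12.2,11.8,12.4]
B = cube([9.9, 6.2, 6]) → bbox [0,0,0] .. [9.9,6.2,6]
lo = A.lo+B.lo = [-22.4+0, -22.8+0, -22.2+0] = [-22.400,-22.800,-22.200]
hi = A.hi+B.hi = [12.2+9.9, 11.8+6.2, 12.4+6] = [22.100,18.000,18.400]
diag = √(44.5²+40.8²+40.6²) = √5293.25 = 72.755

min=[-22.400,-22.800,-22.200] max=[22.100,18.000,18.400] diag=72.755


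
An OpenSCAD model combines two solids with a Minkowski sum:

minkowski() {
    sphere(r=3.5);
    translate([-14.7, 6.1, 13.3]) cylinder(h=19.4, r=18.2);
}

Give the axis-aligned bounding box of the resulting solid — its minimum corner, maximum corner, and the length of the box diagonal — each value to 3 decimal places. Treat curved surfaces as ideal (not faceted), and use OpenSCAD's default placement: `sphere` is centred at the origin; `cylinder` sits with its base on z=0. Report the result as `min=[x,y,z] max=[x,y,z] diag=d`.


min=[-36.400,-15.600,9.800] max=[7.000,27.800,36.200] diag=66.814

A = translate([-14.7, 6.1, 13.3]) cylinder(h=19.4, r=18.2) → bbox [-32.9,-12.1,13.3] .. [3.5,24.3,32.7]
B = sphere(r=3.5) → bbox [-3.5,-3.5,-3.5] .. [3.5,3.5,3.5]
lo = A.lo+B.lo = [-32.9-3.5, -12.1-3.5, 13.3-3.5] = [-36.400,-15.600,9.800]
hi = A.hi+B.hi = [3.5+3.5, 24.3+3.5, 32.7+3.5] = [7.000,27.800,36.200]
diag = √(43.4²+43.4²+26.4²) = √4464.08 = 66.814


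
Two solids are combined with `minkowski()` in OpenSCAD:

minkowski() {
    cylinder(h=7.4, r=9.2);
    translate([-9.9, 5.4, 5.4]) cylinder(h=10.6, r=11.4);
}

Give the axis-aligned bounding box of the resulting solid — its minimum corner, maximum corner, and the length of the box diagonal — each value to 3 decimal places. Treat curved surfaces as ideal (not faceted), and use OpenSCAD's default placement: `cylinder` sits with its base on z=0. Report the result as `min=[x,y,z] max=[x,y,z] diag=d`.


min=[-30.500,-15.200,5.400] max=[10.700,26.000,23.400] diag=60.983

A = translate([-9.9, 5.4, 5.4]) cylinder(h=10.6, r=11.4) → bbox [-21.3,-6,5.4] .. [1.5,16.8,16]
B = cylinder(h=7.4, r=9.2) → bbox [-9.2,-9.2,0] .. [9.2,9.2,7.4]
lo = A.lo+B.lo = [-21.3-9.2, -6-9.2, 5.4+0] = [-30.500,-15.200,5.400]
hi = A.hi+B.hi = [1.5+9.2, 16.8+9.2, 16+7.4] = [10.700,26.000,23.400]
diag = √(41.2²+41.2²+18²) = √3718.88 = 60.983


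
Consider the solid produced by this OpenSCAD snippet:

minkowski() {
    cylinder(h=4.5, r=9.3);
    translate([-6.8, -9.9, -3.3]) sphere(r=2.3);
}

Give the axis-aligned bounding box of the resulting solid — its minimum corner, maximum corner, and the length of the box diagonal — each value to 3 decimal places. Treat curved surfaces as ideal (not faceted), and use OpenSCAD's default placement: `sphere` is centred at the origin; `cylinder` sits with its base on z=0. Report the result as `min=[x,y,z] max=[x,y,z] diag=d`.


A = translate([-6.8, -9.9, -3.3]) sphere(r=2.3) → bbox [-9.1,-12.2,-5.6] .. [-4.5,-7.6,-1]
B = cylinder(h=4.5, r=9.3) → bbox [-9.3,-9.3,0] .. [9.3,9.3,4.5]
lo = A.lo+B.lo = [-9.1-9.3, -12.2-9.3, -5.6+0] = [-18.400,-21.500,-5.600]
hi = A.hi+B.hi = [-4.5+9.3, -7.6+9.3, -1+4.5] = [4.800,1.700,3.500]
diag = √(23.2²+23.2²+9.1²) = √1159.29 = 34.048

min=[-18.400,-21.500,-5.600] max=[4.800,1.700,3.500] diag=34.048


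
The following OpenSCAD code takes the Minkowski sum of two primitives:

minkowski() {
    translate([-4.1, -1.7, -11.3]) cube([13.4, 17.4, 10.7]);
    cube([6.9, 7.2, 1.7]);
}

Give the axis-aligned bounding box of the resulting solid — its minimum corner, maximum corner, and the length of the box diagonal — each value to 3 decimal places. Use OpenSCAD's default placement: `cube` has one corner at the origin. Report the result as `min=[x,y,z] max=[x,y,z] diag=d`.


min=[-4.100,-1.700,-11.300] max=[16.200,22.900,1.100] diag=34.220

A = translate([-4.1, -1.7, -11.3]) cube([13.4, 17.4, 10.7]) → bbox [-4.1,-1.7,-11.3] .. [9.3,15.7,-0.6]
B = cube([6.9, 7.2, 1.7]) → bbox [0,0,0] .. [6.9,7.2,1.7]
lo = A.lo+B.lo = [-4.1+0, -1.7+0, -11.3+0] = [-4.100,-1.700,-11.300]
hi = A.hi+B.hi = [9.3+6.9, 15.7+7.2, -0.6+1.7] = [16.200,22.900,1.100]
diag = √(20.3²+24.6²+12.4²) = √1171.01 = 34.220


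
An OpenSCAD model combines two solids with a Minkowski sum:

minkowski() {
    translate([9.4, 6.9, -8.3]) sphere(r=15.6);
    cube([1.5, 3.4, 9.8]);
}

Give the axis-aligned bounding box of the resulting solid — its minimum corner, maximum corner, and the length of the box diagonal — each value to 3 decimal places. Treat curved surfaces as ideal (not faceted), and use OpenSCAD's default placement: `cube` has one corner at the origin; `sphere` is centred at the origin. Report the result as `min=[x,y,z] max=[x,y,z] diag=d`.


min=[-6.200,-8.700,-23.900] max=[26.500,25.900,17.100] diag=62.829

A = translate([9.4, 6.9, -8.3]) sphere(r=15.6) → bbox [-6.2,-8.7,-23.9] .. [25,22.5,7.3]
B = cube([1.5, 3.4, 9.8]) → bbox [0,0,0] .. [1.5,3.4,9.8]
lo = A.lo+B.lo = [-6.2+0, -8.7+0, -23.9+0] = [-6.200,-8.700,-23.900]
hi = A.hi+B.hi = [25+1.5, 22.5+3.4, 7.3+9.8] = [26.500,25.900,17.100]
diag = √(32.7²+34.6²+41²) = √3947.45 = 62.829


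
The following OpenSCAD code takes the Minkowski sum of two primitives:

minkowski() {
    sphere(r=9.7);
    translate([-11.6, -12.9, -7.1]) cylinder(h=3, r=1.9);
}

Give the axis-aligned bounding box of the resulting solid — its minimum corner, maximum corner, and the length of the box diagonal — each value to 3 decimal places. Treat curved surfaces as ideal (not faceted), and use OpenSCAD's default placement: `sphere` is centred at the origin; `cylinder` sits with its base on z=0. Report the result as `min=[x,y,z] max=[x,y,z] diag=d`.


A = translate([-11.6, -12.9, -7.1]) cylinder(h=3, r=1.9) → bbox [-13.5,-14.8,-7.1] .. [-9.7,-11,-4.1]
B = sphere(r=9.7) → bbox [-9.7,-9.7,-9.7] .. [9.7,9.7,9.7]
lo = A.lo+B.lo = [-13.5-9.7, -14.8-9.7, -7.1-9.7] = [-23.200,-24.500,-16.800]
hi = A.hi+B.hi = [-9.7+9.7, -11+9.7, -4.1+9.7] = [0.000,-1.300,5.600]
diag = √(23.2²+23.2²+22.4²) = √1578.24 = 39.727

min=[-23.200,-24.500,-16.800] max=[0.000,-1.300,5.600] diag=39.727


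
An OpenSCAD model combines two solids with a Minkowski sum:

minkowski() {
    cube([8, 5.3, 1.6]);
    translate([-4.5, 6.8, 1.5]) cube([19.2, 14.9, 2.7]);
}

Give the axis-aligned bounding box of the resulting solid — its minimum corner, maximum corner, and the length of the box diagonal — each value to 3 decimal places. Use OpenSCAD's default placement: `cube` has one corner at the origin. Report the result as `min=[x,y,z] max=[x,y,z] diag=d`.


A = translate([-4.5, 6.8, 1.5]) cube([19.2, 14.9, 2.7]) → bbox [-4.5,6.8,1.5] .. [14.7,21.7,4.2]
B = cube([8, 5.3, 1.6]) → bbox [0,0,0] .. [8,5.3,1.6]
lo = A.lo+B.lo = [-4.5+0, 6.8+0, 1.5+0] = [-4.500,6.800,1.500]
hi = A.hi+B.hi = [14.7+8, 21.7+5.3, 4.2+1.6] = [22.700,27.000,5.800]
diag = √(27.2²+20.2²+4.3²) = √1166.37 = 34.152

min=[-4.500,6.800,1.500] max=[22.700,27.000,5.800] diag=34.152


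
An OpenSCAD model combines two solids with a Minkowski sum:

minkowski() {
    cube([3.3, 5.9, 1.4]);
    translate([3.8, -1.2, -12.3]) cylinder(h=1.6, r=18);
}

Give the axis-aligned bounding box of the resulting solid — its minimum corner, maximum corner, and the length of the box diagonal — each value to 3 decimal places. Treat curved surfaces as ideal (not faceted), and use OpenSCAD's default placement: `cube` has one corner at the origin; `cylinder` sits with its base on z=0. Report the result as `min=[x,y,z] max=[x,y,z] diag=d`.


A = translate([3.8, -1.2, -12.3]) cylinder(h=1.6, r=18) → bbox [-14.2,-19.2,-12.3] .. [21.8,16.8,-10.7]
B = cube([3.3, 5.9, 1.4]) → bbox [0,0,0] .. [3.3,5.9,1.4]
lo = A.lo+B.lo = [-14.2+0, -19.2+0, -12.3+0] = [-14.200,-19.200,-12.300]
hi = A.hi+B.hi = [21.8+3.3, 16.8+5.9, -10.7+1.4] = [25.100,22.700,-9.300]
diag = √(39.3²+41.9²+3²) = √3309.1 = 57.525

min=[-14.200,-19.200,-12.300] max=[25.100,22.700,-9.300] diag=57.525


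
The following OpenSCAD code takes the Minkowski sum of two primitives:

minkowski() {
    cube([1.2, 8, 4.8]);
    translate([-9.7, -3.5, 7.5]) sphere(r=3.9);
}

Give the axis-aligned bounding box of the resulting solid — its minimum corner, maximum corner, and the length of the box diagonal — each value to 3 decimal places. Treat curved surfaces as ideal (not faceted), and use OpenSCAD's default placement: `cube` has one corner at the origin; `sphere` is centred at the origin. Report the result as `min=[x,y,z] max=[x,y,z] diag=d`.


A = translate([-9.7, -3.5, 7.5]) sphere(r=3.9) → bbox [-13.6,-7.4,3.6] .. [-5.8,0.4,11.4]
B = cube([1.2, 8, 4.8]) → bbox [0,0,0] .. [1.2,8,4.8]
lo = A.lo+B.lo = [-13.6+0, -7.4+0, 3.6+0] = [-13.600,-7.400,3.600]
hi = A.hi+B.hi = [-5.8+1.2, 0.4+8, 11.4+4.8] = [-4.600,8.400,16.200]
diag = √(9²+15.8²+12.6²) = √489.4 = 22.122

min=[-13.600,-7.400,3.600] max=[-4.600,8.400,16.200] diag=22.122


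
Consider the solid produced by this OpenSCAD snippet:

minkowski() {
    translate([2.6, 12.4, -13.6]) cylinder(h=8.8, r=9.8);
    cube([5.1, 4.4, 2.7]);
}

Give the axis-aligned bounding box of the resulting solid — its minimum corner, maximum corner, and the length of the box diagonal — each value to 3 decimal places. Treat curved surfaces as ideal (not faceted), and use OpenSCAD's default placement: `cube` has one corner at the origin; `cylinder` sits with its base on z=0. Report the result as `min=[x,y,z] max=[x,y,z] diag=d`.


min=[-7.200,2.600,-13.600] max=[17.500,26.600,-2.100] diag=36.309

A = translate([2.6, 12.4, -13.6]) cylinder(h=8.8, r=9.8) → bbox [-7.2,2.6,-13.6] .. [12.4,22.2,-4.8]
B = cube([5.1, 4.4, 2.7]) → bbox [0,0,0] .. [5.1,4.4,2.7]
lo = A.lo+B.lo = [-7.2+0, 2.6+0, -13.6+0] = [-7.200,2.600,-13.600]
hi = A.hi+B.hi = [12.4+5.1, 22.2+4.4, -4.8+2.7] = [17.500,26.600,-2.100]
diag = √(24.7²+24²+11.5²) = √1318.34 = 36.309


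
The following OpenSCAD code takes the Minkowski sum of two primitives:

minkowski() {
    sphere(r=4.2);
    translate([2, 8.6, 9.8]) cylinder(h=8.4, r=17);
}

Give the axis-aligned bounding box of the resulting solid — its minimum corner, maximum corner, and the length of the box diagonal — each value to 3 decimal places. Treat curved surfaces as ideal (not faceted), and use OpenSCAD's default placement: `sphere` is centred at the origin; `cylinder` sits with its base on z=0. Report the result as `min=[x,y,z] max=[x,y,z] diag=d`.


min=[-19.200,-12.600,5.600] max=[23.200,29.800,22.400] diag=62.272

A = translate([2, 8.6, 9.8]) cylinder(h=8.4, r=17) → bbox [-15,-8.4,9.8] .. [19,25.6,18.2]
B = sphere(r=4.2) → bbox [-4.2,-4.2,-4.2] .. [4.2,4.2,4.2]
lo = A.lo+B.lo = [-15-4.2, -8.4-4.2, 9.8-4.2] = [-19.200,-12.600,5.600]
hi = A.hi+B.hi = [19+4.2, 25.6+4.2, 18.2+4.2] = [23.200,29.800,22.400]
diag = √(42.4²+42.4²+16.8²) = √3877.76 = 62.272


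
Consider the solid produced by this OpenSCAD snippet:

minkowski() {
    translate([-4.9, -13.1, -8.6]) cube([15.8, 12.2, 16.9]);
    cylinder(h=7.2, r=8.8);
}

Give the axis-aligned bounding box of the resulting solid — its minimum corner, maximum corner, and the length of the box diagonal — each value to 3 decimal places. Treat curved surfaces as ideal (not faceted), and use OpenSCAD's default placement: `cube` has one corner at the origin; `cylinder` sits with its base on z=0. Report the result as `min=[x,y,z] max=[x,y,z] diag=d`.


A = translate([-4.9, -13.1, -8.6]) cube([15.8, 12.2, 16.9]) → bbox [-4.9,-13.1,-8.6] .. [10.9,-0.9,8.3]
B = cylinder(h=7.2, r=8.8) → bbox [-8.8,-8.8,0] .. [8.8,8.8,7.2]
lo = A.lo+B.lo = [-4.9-8.8, -13.1-8.8, -8.6+0] = [-13.700,-21.900,-8.600]
hi = A.hi+B.hi = [10.9+8.8, -0.9+8.8, 8.3+7.2] = [19.700,7.900,15.500]
diag = √(33.4²+29.8²+24.1²) = √2584.41 = 50.837

min=[-13.700,-21.900,-8.600] max=[19.700,7.900,15.500] diag=50.837


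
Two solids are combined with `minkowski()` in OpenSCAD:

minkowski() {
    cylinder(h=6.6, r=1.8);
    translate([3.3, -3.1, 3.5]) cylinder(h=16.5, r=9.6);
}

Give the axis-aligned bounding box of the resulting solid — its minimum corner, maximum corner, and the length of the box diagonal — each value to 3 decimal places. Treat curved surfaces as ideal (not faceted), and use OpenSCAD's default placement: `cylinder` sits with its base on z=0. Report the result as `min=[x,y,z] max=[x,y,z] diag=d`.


min=[-8.100,-14.500,3.500] max=[14.700,8.300,26.600] diag=39.665

A = translate([3.3, -3.1, 3.5]) cylinder(h=16.5, r=9.6) → bbox [-6.3,-12.7,3.5] .. [12.9,6.5,20]
B = cylinder(h=6.6, r=1.8) → bbox [-1.8,-1.8,0] .. [1.8,1.8,6.6]
lo = A.lo+B.lo = [-6.3-1.8, -12.7-1.8, 3.5+0] = [-8.100,-14.500,3.500]
hi = A.hi+B.hi = [12.9+1.8, 6.5+1.8, 20+6.6] = [14.700,8.300,26.600]
diag = √(22.8²+22.8²+23.1²) = √1573.29 = 39.665


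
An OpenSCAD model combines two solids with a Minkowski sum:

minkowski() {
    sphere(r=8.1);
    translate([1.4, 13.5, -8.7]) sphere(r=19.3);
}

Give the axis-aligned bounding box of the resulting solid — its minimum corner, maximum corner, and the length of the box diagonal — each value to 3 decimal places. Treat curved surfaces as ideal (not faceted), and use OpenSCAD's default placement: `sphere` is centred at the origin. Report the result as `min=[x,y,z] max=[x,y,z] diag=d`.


A = translate([1.4, 13.5, -8.7]) sphere(r=19.3) → bbox [-17.9,-5.8,-28] .. [20.7,32.8,10.6]
B = sphere(r=8.1) → bbox [-8.1,-8.1,-8.1] .. [8.1,8.1,8.1]
lo = A.lo+B.lo = [-17.9-8.1, -5.8-8.1, -28-8.1] = [-26.000,-13.900,-36.100]
hi = A.hi+B.hi = [20.7+8.1, 32.8+8.1, 10.6+8.1] = [28.800,40.900,18.700]
diag = √(54.8²+54.8²+54.8²) = √9009.12 = 94.916

min=[-26.000,-13.900,-36.100] max=[28.800,40.900,18.700] diag=94.916


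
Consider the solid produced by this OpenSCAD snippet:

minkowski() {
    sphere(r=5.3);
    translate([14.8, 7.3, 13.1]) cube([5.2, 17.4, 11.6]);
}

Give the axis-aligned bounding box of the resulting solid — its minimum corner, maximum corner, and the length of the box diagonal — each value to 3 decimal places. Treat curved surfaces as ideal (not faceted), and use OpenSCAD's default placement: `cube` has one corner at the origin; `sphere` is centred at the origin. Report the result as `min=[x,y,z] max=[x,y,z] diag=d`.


A = translate([14.8, 7.3, 13.1]) cube([5.2, 17.4, 11.6]) → bbox [14.8,7.3,13.1] .. [20,24.7,24.7]
B = sphere(r=5.3) → bbox [-5.3,-5.3,-5.3] .. [5.3,5.3,5.3]
lo = A.lo+B.lo = [14.8-5.3, 7.3-5.3, 13.1-5.3] = [9.500,2.000,7.800]
hi = A.hi+B.hi = [20+5.3, 24.7+5.3, 24.7+5.3] = [25.300,30.000,30.000]
diag = √(15.8²+28²+22.2²) = √1526.48 = 39.070

min=[9.500,2.000,7.800] max=[25.300,30.000,30.000] diag=39.070


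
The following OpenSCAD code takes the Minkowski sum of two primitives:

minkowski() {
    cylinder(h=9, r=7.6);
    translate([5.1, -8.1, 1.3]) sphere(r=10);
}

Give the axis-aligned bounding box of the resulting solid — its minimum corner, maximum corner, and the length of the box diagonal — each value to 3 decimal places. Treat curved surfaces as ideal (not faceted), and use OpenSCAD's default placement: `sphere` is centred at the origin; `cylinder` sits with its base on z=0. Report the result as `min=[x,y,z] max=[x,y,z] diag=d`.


A = translate([5.1, -8.1, 1.3]) sphere(r=10) → bbox [-4.9,-18.1,-8.7] .. [15.1,1.9,11.3]
B = cylinder(h=9, r=7.6) → bbox [-7.6,-7.6,0] .. [7.6,7.6,9]
lo = A.lo+B.lo = [-4.9-7.6, -18.1-7.6, -8.7+0] = [-12.500,-25.700,-8.700]
hi = A.hi+B.hi = [15.1+7.6, 1.9+7.6, 11.3+9] = [22.700,9.500,20.300]
diag = √(35.2²+35.2²+29²) = √3319.08 = 57.611

min=[-12.500,-25.700,-8.700] max=[22.700,9.500,20.300] diag=57.611


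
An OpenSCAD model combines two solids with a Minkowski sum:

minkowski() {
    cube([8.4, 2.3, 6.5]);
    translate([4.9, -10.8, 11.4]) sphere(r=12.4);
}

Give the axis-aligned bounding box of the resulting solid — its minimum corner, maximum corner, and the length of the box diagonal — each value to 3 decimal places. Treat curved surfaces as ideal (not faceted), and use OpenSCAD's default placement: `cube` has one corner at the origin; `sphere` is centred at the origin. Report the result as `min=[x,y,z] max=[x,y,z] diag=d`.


min=[-7.500,-23.200,-1.000] max=[25.700,3.900,30.300] diag=53.069

A = translate([4.9, -10.8, 11.4]) sphere(r=12.4) → bbox [-7.5,-23.2,-1] .. [17.3,1.6,23.8]
B = cube([8.4, 2.3, 6.5]) → bbox [0,0,0] .. [8.4,2.3,6.5]
lo = A.lo+B.lo = [-7.5+0, -23.2+0, -1+0] = [-7.500,-23.200,-1.000]
hi = A.hi+B.hi = [17.3+8.4, 1.6+2.3, 23.8+6.5] = [25.700,3.900,30.300]
diag = √(33.2²+27.1²+31.3²) = √2816.34 = 53.069


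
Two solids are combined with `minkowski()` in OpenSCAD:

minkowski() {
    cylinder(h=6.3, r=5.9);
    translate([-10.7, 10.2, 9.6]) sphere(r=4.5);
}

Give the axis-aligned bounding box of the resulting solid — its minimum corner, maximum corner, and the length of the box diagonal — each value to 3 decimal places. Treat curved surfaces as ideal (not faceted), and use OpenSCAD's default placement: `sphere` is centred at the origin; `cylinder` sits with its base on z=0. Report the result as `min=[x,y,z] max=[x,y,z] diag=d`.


A = translate([-10.7, 10.2, 9.6]) sphere(r=4.5) → bbox [-15.2,5.7,5.1] .. [-6.2,14.7,14.1]
B = cylinder(h=6.3, r=5.9) → bbox [-5.9,-5.9,0] .. [5.9,5.9,6.3]
lo = A.lo+B.lo = [-15.2-5.9, 5.7-5.9, 5.1+0] = [-21.100,-0.200,5.100]
hi = A.hi+B.hi = [-6.2+5.9, 14.7+5.9, 14.1+6.3] = [-0.300,20.600,20.400]
diag = √(20.8²+20.8²+15.3²) = √1099.37 = 33.157

min=[-21.100,-0.200,5.100] max=[-0.300,20.600,20.400] diag=33.157


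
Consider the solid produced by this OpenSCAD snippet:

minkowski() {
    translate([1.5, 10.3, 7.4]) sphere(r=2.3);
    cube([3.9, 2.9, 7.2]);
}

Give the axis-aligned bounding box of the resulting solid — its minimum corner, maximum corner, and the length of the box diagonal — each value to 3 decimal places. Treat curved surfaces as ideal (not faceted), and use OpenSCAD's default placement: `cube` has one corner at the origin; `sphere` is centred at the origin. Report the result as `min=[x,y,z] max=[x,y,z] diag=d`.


min=[-0.800,8.000,5.100] max=[7.700,15.500,16.900] diag=16.363

A = translate([1.5, 10.3, 7.4]) sphere(r=2.3) → bbox [-0.8,8,5.1] .. [3.8,12.6,9.7]
B = cube([3.9, 2.9, 7.2]) → bbox [0,0,0] .. [3.9,2.9,7.2]
lo = A.lo+B.lo = [-0.8+0, 8+0, 5.1+0] = [-0.800,8.000,5.100]
hi = A.hi+B.hi = [3.8+3.9, 12.6+2.9, 9.7+7.2] = [7.700,15.500,16.900]
diag = √(8.5²+7.5²+11.8²) = √267.74 = 16.363


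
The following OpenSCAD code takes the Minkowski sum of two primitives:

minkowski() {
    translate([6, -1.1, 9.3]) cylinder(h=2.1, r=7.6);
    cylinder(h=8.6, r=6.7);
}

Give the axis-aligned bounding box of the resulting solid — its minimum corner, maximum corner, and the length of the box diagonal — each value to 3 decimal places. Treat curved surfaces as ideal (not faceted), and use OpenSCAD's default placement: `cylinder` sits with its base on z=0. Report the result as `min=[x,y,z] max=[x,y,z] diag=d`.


min=[-8.300,-15.400,9.300] max=[20.300,13.200,20.000] diag=41.838

A = translate([6, -1.1, 9.3]) cylinder(h=2.1, r=7.6) → bbox [-1.6,-8.7,9.3] .. [13.6,6.5,11.4]
B = cylinder(h=8.6, r=6.7) → bbox [-6.7,-6.7,0] .. [6.7,6.7,8.6]
lo = A.lo+B.lo = [-1.6-6.7, -8.7-6.7, 9.3+0] = [-8.300,-15.400,9.300]
hi = A.hi+B.hi = [13.6+6.7, 6.5+6.7, 11.4+8.6] = [20.300,13.200,20.000]
diag = √(28.6²+28.6²+10.7²) = √1750.41 = 41.838


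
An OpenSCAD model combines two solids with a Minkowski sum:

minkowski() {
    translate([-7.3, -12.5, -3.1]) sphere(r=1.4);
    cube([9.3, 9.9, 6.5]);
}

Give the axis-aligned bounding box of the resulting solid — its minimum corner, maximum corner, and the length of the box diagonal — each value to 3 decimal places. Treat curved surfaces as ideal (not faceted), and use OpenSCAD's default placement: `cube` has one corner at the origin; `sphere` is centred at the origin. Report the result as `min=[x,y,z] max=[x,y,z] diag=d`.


A = translate([-7.3, -12.5, -3.1]) sphere(r=1.4) → bbox [-8.7,-13.9,-4.5] .. [-5.9,-11.1,-1.7]
B = cube([9.3, 9.9, 6.5]) → bbox [0,0,0] .. [9.3,9.9,6.5]
lo = A.lo+B.lo = [-8.7+0, -13.9+0, -4.5+0] = [-8.700,-13.900,-4.500]
hi = A.hi+B.hi = [-5.9+9.3, -11.1+9.9, -1.7+6.5] = [3.400,-1.200,4.800]
diag = √(12.1²+12.7²+9.3²) = √394.19 = 19.854

min=[-8.700,-13.900,-4.500] max=[3.400,-1.200,4.800] diag=19.854
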